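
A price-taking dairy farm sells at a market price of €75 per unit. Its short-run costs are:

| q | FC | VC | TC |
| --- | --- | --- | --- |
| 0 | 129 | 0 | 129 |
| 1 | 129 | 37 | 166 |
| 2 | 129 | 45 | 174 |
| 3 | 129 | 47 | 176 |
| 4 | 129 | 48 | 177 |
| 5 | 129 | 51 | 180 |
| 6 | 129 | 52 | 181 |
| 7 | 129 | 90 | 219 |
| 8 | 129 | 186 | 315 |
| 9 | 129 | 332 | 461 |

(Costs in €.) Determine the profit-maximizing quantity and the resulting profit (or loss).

Tabulate TR − TC: q=0: -129; q=1: -91; q=2: -24; q=3: 49; q=4: 123; q=5: 195; q=6: 269; q=7: 306; q=8: 285; q=9: 214.
Profit is maximized at q = 7. AVC there is 90/7 = €12.86 ≤ P, so producing beats shutting down (which would give -€129).

q = 7; profit = €306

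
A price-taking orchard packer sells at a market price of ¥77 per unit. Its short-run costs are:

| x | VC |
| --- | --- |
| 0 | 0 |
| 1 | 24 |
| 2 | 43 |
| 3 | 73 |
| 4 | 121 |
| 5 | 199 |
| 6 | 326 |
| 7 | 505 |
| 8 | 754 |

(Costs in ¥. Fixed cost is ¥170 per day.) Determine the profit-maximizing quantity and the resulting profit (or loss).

x = 4; profit = ¥17

Compute π = P·x − TC at each output: x=0: -170; x=1: -117; x=2: -59; x=3: -12; x=4: 17; x=5: 16; x=6: -34; x=7: -136; x=8: -308.
Profit is maximized at x = 4. AVC there is 121/4 = ¥30.25 ≤ P, so producing beats shutting down (which would give -¥170).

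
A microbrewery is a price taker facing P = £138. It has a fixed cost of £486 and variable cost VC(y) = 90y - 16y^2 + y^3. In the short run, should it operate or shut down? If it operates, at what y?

Variable cost is VC = 90y - 16y^2 + y^3, so AVC = VC/y = 90 - 16y + y^2 and MC = dTC/dy = 90 - 32y + 3y^2.
AVC hits its minimum where MC = AVC, at y = 8, giving min AVC = 90 - 16·8 + 8^2 = £26.
P = £138 exceeds min AVC = £26, so the firm stays open.
Set P = MC: 138 = 90 - 32y + 3y^2 → -48 - 32y + 3y^2 = 0. The roots are y = -4/3 and y = 12; the profit-maximizing output is on the rising part of MC, so y* = 12.
Check: AVC at y = 12 is £42 ≤ P, so revenue covers variable cost.
Profit = P·y − TC = 138·12 − 990 = £666.

Produce at y = 12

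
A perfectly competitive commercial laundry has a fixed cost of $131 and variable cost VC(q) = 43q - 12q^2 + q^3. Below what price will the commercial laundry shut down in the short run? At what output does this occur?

The firm shuts down when price falls below the minimum of average variable cost. AVC = VC/q = 43 - 12q + q^2.
dAVC/dq = -12 + 2q = 0 gives q = 6. min AVC = 43 - 12·6 + 6^2 = 7.
For P < $7 the firm produces nothing.

$7 per unit, at q = 6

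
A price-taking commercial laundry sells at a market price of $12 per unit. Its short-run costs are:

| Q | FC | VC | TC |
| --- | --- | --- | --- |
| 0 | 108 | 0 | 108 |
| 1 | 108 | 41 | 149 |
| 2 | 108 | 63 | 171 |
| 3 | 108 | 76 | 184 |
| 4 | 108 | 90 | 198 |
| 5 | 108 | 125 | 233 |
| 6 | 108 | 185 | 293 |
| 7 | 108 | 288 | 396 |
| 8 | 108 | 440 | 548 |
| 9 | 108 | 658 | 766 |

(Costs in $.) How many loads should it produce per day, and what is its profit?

Compute π = P·Q − TC at each output: Q=0: -108; Q=1: -137; Q=2: -147; Q=3: -148; Q=4: -150; Q=5: -173; Q=6: -221; Q=7: -312; Q=8: -452; Q=9: -658.
Profit is highest at Q = 0. Equivalently, the lowest AVC in the table is 90/4 ≈ $22.50 at Q = 4, and P = $12 falls below it — price never covers variable cost, so the firm shuts down and loses only its fixed cost.

Q = 0 (shut down); profit = -$108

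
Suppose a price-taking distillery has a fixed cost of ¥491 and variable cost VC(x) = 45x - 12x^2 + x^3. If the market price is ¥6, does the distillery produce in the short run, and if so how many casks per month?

Shut down

Strip out fixed cost: VC = 45x - 12x^2 + x^3. Then AVC = 45 - 12x + x^2 and MC = 45 - 24x + 3x^2.
The AVC parabola has its vertex at x = 12/2 = 6, where AVC = 45 - 12·6 + 6^2 = ¥9.
With P < min AVC (¥6 < ¥9), every unit sold adds to the loss.
Shutting down limits the loss to fixed cost, ¥491.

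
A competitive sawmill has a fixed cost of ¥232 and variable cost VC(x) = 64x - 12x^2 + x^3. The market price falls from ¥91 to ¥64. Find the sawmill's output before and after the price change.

AVC = 64 - 12x + x^2, minimized at x = 6 where min AVC = ¥28. MC = 64 - 24x + 3x^2.
At P = ¥91 ≥ min AVC, set P = MC on the rising branch: x = 9.
At P = ¥64 ≥ min AVC, set P = MC: x = 8. The firm stays open but cuts output.

Output falls from 9 to 8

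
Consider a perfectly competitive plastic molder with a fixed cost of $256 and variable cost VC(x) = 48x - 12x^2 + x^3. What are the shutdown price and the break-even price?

AVC = 48 - 12x + x^2; minimized at x = 6, giving min AVC = $12. That is the shutdown price.
ATC = 256/x + 48 - 12x + x^2. Setting dATC/dx = −256/x^2 − 12 + 2x = 0 gives x = 8 (since 2·8^3 − 12·8^2 = 256).
min ATC = 256/8 + 48 − 12·8 + 8^2 = $48. That is the break-even price.
Between these two prices the firm operates at a loss; above $48 it earns a profit.

Shutdown price = $12; break-even price = $48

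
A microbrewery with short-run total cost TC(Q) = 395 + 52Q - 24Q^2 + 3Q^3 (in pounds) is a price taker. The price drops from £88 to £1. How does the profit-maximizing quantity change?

Output falls from 6 to 0 (the firm shuts down)

AVC = 52 - 24Q + 3Q^2, minimized at Q = 4 where min AVC = £4. MC = 52 - 48Q + 9Q^2.
At P = £88 ≥ min AVC, set P = MC on the rising branch: Q = 6.
At P = £1 < min AVC = £4, price no longer covers variable cost at any output, so the firm shuts down: Q = 0.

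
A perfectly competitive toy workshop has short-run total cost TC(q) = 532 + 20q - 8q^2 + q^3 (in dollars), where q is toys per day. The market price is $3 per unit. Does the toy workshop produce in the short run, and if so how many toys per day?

Strip out fixed cost: VC = 20q - 8q^2 + q^3. Then AVC = 20 - 8q + q^2 and MC = 20 - 16q + 3q^2.
The AVC parabola has its vertex at q = 8/2 = 4, where AVC = 20 - 8·4 + 4^2 = $4.
Since P = $3 < min AVC = $4, price fails to cover variable cost at any output.
Best response: produce nothing and absorb the $532 fixed cost.

Shut down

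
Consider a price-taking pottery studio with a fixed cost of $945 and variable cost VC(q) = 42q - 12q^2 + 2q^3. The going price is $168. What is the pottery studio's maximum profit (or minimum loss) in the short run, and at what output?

AVC = 42 - 12q + 2q^2 has its minimum $24 at q = 3; price $168 clears that bar, so the firm operates.
With MC = 42 - 24q + 6q^2, P = MC on the upward-sloping part at q* = 7.
TR = 168·7 = 1176. TC = 945 + 392 = 1337. Profit = 1176 − 1337 = -$161.
Shutting down would mean losing the fixed cost of $945, so operating at a loss of $161 is better by $784.

Profit = -$161 at q = 7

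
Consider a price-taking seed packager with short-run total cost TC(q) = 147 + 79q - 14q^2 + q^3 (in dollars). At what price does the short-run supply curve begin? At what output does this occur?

$30 per unit, at q = 7

The shutdown price is the minimum of AVC. VC = 79q - 14q^2 + q^3, so AVC = 79 - 14q + q^2.
dAVC/dq = -14 + 2q = 0 gives q = 7. min AVC = 79 - 14·7 + 7^2 = 30.
So the shutdown price is $30.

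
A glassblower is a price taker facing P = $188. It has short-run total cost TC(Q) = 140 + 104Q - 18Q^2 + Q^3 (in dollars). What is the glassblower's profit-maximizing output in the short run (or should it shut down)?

Strip out fixed cost: VC = 104Q - 18Q^2 + Q^3. Then AVC = 104 - 18Q + Q^2 and MC = 104 - 36Q + 3Q^2.
The AVC parabola has its vertex at Q = 18/2 = 9, where AVC = 104 - 18·9 + 9^2 = $23.
P = $188 exceeds min AVC = $23, so the firm stays open.
Solving P = MC: -84 - 36Q + 3Q^2 = 0 ⇒ Q = -2 or 14. On the upward-sloping branch, Q* = 14.
Check: AVC at Q = 14 is $48 ≤ P, so revenue covers variable cost.
Profit = P·Q − TC = 188·14 − 812 = $1820.

Produce at Q = 14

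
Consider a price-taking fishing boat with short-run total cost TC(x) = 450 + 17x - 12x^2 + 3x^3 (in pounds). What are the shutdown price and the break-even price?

Shutdown price = £5; break-even price = £122

Shutdown price = min AVC. AVC = 17 - 12x + 3x^2, with vertex at x = 2 and minimum £5.
ATC = 450/x + 17 - 12x + 3x^2. Setting dATC/dx = −450/x^2 − 12 + 6x = 0 gives x = 5 (since 6·5^3 − 12·5^2 = 450).
min ATC = 450/5 + 17 − 12·5 + 3·5^2 = £122. That is the break-even price.
For £5 ≤ P < £122 the firm produces at a loss; below £5 it shuts down.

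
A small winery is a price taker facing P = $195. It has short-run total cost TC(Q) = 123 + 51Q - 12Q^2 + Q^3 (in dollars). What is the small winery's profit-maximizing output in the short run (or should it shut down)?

From TC, MC = TC'(Q) = 51 - 24Q + 3Q^2 and AVC = VC/Q = 51 - 12Q + Q^2.
AVC is minimized where dAVC/dQ = -12 + 2Q = 0, at Q = 6; min AVC = 51 - 12·6 + 6^2 = $15.
Since P = $195 ≥ min AVC = $15, price covers variable cost and the firm should produce.
Solving P = MC: -144 - 24Q + 3Q^2 = 0 ⇒ Q = -4 or 12. On the upward-sloping branch, Q* = 12.
Check: AVC at Q = 12 is $51 ≤ P, so revenue covers variable cost.
Profit = P·Q − TC = 195·12 − 735 = $1605.

Produce at Q = 12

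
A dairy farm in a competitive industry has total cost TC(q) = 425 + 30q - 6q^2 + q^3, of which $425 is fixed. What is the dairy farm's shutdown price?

$21 per unit

Short-run supply begins at min AVC. From VC = 30q - 6q^2 + q^3, AVC = 30 - 6q + q^2.
dAVC/dq = -6 + 2q = 0 gives q = 3. min AVC = 30 - 6·3 + 3^2 = 21.
The firm shuts down for any P below $21.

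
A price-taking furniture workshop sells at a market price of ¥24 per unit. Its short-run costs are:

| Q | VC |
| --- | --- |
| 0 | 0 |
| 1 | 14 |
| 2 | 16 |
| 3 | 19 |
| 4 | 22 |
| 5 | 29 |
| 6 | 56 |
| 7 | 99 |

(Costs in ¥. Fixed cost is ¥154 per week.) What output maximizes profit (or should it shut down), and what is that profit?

Q = 5; profit = -¥63

Compute π = P·Q − TC at each output: Q=0: -154; Q=1: -144; Q=2: -122; Q=3: -101; Q=4: -80; Q=5: -63; Q=6: -66; Q=7: -85.
Profit is maximized at Q = 5. AVC there is 29/5 = ¥5.80 ≤ P, so producing beats shutting down (which would give -¥154).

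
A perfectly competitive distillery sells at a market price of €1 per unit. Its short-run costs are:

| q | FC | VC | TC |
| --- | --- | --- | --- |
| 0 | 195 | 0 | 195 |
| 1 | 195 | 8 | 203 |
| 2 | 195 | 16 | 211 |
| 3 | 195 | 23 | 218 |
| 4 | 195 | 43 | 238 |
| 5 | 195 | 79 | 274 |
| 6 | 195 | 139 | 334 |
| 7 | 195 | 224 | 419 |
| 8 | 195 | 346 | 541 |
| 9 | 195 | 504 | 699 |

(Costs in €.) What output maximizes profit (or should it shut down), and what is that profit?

q = 0 (shut down); profit = -€195

Compute π = P·q − TC at each output: q=0: -195; q=1: -202; q=2: -209; q=3: -215; q=4: -234; q=5: -269; q=6: -328; q=7: -412; q=8: -533; q=9: -690.
Profit is highest at q = 0. Equivalently, the lowest AVC in the table is 23/3 ≈ €7.67 at q = 3, and P = €1 falls below it — price never covers variable cost, so the firm shuts down and loses only its fixed cost.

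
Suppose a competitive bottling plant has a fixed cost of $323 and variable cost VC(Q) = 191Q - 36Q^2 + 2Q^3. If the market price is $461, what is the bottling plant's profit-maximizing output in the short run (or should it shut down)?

From TC, MC = TC'(Q) = 191 - 72Q + 6Q^2 and AVC = VC/Q = 191 - 36Q + 2Q^2.
AVC hits its minimum where MC = AVC, at Q = 9, giving min AVC = 191 - 36·9 + 2·9^2 = $29.
P = $461 exceeds min AVC = $29, so the firm stays open.
P = MC gives -270 - 72Q + 6Q^2 = 0, with roots -3 and 15. Take the larger (rising MC): Q* = 15.
Check: AVC at Q = 15 is $101 ≤ P, so revenue covers variable cost.
Profit = P·Q − TC = 461·15 − 1838 = $5077.

Produce at Q = 15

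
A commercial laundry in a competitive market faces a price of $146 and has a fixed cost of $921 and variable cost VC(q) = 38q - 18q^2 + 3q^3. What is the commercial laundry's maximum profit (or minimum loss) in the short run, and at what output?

Profit = -$273 at q = 6

AVC = 38 - 18q + 3q^2 has its minimum $11 at q = 3; price $146 clears that bar, so the firm operates.
With MC = 38 - 36q + 9q^2, P = MC on the upward-sloping part at q* = 6.
TR = 146·6 = 876. TC = 921 + 228 = 1149. Profit = 876 − 1149 = -$273.
By producing, the firm covers all variable cost plus $648 of fixed cost; shutting down would lose the full $921.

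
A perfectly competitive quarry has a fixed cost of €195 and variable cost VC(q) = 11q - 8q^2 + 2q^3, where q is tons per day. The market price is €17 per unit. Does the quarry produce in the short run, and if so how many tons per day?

Produce at q = 3

From TC, MC = TC'(q) = 11 - 16q + 6q^2 and AVC = VC/q = 11 - 8q + 2q^2.
AVC hits its minimum where MC = AVC, at q = 2, giving min AVC = 11 - 8·2 + 2·2^2 = €3.
P = €17 exceeds min AVC = €3, so the firm stays open.
P = MC gives -6 - 16q + 6q^2 = 0, with roots -1/3 and 3. Take the larger (rising MC): q* = 3.
Check: AVC at q = 3 is €5 ≤ P, so revenue covers variable cost.
Profit = P·q − TC = 17·3 − 210 = -€159, a loss, but smaller than the €195 fixed cost the firm would lose by shutting down.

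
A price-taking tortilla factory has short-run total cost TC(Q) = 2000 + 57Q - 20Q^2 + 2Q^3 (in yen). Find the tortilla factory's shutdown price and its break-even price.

AVC = 57 - 20Q + 2Q^2; minimized at Q = 5, giving min AVC = ¥7. That is the shutdown price.
ATC = 2000/Q + 57 - 20Q + 2Q^2. Setting dATC/dQ = −2000/Q^2 − 20 + 4Q = 0 gives Q = 10 (since 4·10^3 − 20·10^2 = 2000).
min ATC = 2000/10 + 57 − 20·10 + 2·10^2 = ¥257. That is the break-even price.
Between these two prices the firm operates at a loss; above ¥257 it earns a profit.

Shutdown price = ¥7; break-even price = ¥257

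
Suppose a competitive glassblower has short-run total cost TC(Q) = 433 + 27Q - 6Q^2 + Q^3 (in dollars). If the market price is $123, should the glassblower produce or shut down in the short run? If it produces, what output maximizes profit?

Strip out fixed cost: VC = 27Q - 6Q^2 + Q^3. Then AVC = 27 - 6Q + Q^2 and MC = 27 - 12Q + 3Q^2.
The AVC parabola has its vertex at Q = 6/2 = 3, where AVC = 27 - 6·3 + 3^2 = $18.
P = $123 exceeds min AVC = $18, so the firm stays open.
P = MC gives -96 - 12Q + 3Q^2 = 0, with roots -4 and 8. Take the larger (rising MC): Q* = 8.
Check: AVC at Q = 8 is $43 ≤ P, so revenue covers variable cost.
Profit = P·Q − TC = 123·8 − 777 = $207.

Produce at Q = 8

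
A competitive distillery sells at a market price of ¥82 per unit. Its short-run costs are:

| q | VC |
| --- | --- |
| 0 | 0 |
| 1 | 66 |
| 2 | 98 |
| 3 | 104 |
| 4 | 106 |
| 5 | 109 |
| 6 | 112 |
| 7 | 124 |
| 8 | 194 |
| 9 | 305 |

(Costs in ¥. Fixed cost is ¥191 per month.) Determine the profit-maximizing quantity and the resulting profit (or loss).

Tabulate TR − TC: q=0: -191; q=1: -175; q=2: -125; q=3: -49; q=4: 31; q=5: 110; q=6: 189; q=7: 259; q=8: 271; q=9: 242.
Profit is maximized at q = 8. AVC there is 194/8 = ¥24.25 ≤ P, so producing beats shutting down (which would give -¥191).

q = 8; profit = ¥271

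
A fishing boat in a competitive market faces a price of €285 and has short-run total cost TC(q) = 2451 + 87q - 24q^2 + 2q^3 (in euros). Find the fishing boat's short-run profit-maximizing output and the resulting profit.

AVC = 87 - 24q + 2q^2 has its minimum €15 at q = 6; price €285 clears that bar, so the firm operates.
MC = 87 - 48q + 6q^2. Setting P = MC and taking the root on the rising branch gives q* = 11.
TR = 285·11 = 3135. TC = 2451 + 715 = 3166. Profit = 3135 − 3166 = -€31.
By producing, the firm covers all variable cost plus €2420 of fixed cost; shutting down would lose the full €2451.

Profit = -€31 at q = 11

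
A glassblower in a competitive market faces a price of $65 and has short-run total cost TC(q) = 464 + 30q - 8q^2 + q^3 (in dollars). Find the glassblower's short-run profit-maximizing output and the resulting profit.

Profit = -$170 at q = 7

AVC = 30 - 8q + q^2 has its minimum $14 at q = 4; price $65 clears that bar, so the firm operates.
MC = 30 - 16q + 3q^2. Setting P = MC and taking the root on the rising branch gives q* = 7.
TR = 65·7 = 455. TC = 464 + 161 = 625. Profit = 455 − 625 = -$170.
That loss of $170 beats the $464 the firm would lose by shutting down; producing recovers $294 of fixed cost.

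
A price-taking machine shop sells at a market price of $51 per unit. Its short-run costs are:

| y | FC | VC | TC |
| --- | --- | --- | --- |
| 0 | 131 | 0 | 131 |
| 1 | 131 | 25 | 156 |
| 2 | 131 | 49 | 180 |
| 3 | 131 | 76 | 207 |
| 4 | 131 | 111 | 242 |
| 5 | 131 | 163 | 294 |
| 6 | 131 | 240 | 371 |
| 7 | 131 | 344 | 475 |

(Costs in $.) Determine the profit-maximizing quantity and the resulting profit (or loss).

Profit at each row (π = 51y − TC): y=0: -131; y=1: -105; y=2: -78; y=3: -54; y=4: -38; y=5: -39; y=6: -65; y=7: -118.
Profit is maximized at y = 4. AVC there is 111/4 = $27.75 ≤ P, so producing beats shutting down (which would give -$131).

y = 4; profit = -$38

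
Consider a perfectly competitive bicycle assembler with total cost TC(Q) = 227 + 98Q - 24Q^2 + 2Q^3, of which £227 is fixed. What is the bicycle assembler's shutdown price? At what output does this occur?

The shutdown price is the minimum of AVC. VC = 98Q - 24Q^2 + 2Q^3, so AVC = 98 - 24Q + 2Q^2.
dAVC/dQ = -24 + 4Q = 0 gives Q = 6. min AVC = 98 - 24·6 + 2·6^2 = 26.
For P < £26 the firm produces nothing.

£26 per unit, at Q = 6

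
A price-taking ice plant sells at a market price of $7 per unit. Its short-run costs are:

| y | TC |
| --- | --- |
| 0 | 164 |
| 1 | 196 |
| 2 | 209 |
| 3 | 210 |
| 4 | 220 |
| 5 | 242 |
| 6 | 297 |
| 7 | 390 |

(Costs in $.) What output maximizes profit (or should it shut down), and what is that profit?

y = 0 (shut down); profit = -$164

Tabulate TR − TC: y=0: -164; y=1: -189; y=2: -195; y=3: -189; y=4: -192; y=5: -207; y=6: -255; y=7: -341.
Profit is highest at y = 0. Equivalently, the lowest AVC in the table is 56/4 ≈ $14 at y = 4, and P = $7 falls below it — price never covers variable cost, so the firm shuts down and loses only its fixed cost.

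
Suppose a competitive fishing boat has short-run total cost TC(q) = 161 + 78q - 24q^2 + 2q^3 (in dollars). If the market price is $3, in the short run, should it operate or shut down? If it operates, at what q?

Shut down

Variable cost is VC = 78q - 24q^2 + 2q^3, so AVC = VC/q = 78 - 24q + 2q^2 and MC = dTC/dq = 78 - 48q + 6q^2.
The AVC parabola has its vertex at q = 24/4 = 6, where AVC = 78 - 24·6 + 2·6^2 = $6.
P = $3 lies below min AVC = $6; no output level covers variable cost.
Shutting down limits the loss to fixed cost, $161.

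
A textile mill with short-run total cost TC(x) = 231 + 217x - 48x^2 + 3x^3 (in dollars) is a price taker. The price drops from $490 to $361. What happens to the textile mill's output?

MC = 217 - 96x + 9x^2; the shutdown threshold is min AVC = $25 (at x = 8).
At P = $490 ≥ min AVC, set P = MC on the rising branch: x = 13.
At P = $361 ≥ min AVC, set P = MC: x = 12. The firm stays open but cuts output.

Output falls from 13 to 12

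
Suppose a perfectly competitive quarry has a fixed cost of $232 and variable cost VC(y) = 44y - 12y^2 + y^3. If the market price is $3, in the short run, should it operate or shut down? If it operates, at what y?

Shut down

Variable cost is VC = 44y - 12y^2 + y^3, so AVC = VC/y = 44 - 12y + y^2 and MC = dTC/dy = 44 - 24y + 3y^2.
AVC is minimized where dAVC/dy = -12 + 2y = 0, at y = 6; min AVC = 44 - 12·6 + 6^2 = $8.
With P < min AVC ($3 < $8), every unit sold adds to the loss.
Shutting down limits the loss to fixed cost, $232.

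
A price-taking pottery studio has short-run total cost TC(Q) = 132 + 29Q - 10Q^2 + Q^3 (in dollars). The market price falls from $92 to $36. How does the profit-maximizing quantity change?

Output falls from 9 to 7

AVC = 29 - 10Q + Q^2, minimized at Q = 5 where min AVC = $4. MC = 29 - 20Q + 3Q^2.
With P = $92 above the shutdown price, P = MC gives Q = 9.
At P = $36 ≥ min AVC, set P = MC: Q = 7. The firm stays open but cuts output.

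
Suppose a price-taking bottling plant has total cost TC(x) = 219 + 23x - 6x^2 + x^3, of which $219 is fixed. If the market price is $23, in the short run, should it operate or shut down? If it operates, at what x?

Strip out fixed cost: VC = 23x - 6x^2 + x^3. Then AVC = 23 - 6x + x^2 and MC = 23 - 12x + 3x^2.
AVC hits its minimum where MC = AVC, at x = 3, giving min AVC = 23 - 6·3 + 3^2 = $14.
P = $23 exceeds min AVC = $14, so the firm stays open.
Set P = MC: 23 = 23 - 12x + 3x^2 → -12x + 3x^2 = 0. The roots are x = 0 and x = 4; the profit-maximizing output is on the rising part of MC, so x* = 4.
Check: AVC at x = 4 is $15 ≤ P, so revenue covers variable cost.
Profit = P·x − TC = 23·4 − 279 = -$187, a loss, but smaller than the $219 fixed cost the firm would lose by shutting down.

Produce at x = 4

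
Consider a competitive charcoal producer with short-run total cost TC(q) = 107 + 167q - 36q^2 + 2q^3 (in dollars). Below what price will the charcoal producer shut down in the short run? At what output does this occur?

$5 per unit, at q = 9

The firm shuts down when price falls below the minimum of average variable cost. AVC = VC/q = 167 - 36q + 2q^2.
dAVC/dq = -36 + 4q = 0 gives q = 9. min AVC = 167 - 36·9 + 2·9^2 = 5.
So the shutdown price is $5.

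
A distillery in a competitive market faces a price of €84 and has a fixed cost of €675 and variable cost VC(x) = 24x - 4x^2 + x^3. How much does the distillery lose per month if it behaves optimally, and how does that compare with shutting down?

AVC = 24 - 4x + x^2 has its minimum €20 at x = 2; price €84 clears that bar, so the firm operates.
MC = 24 - 8x + 3x^2. Setting P = MC and taking the root on the rising branch gives x* = 6.
TR = 84·6 = 504. TC = 675 + 216 = 891. Profit = 504 − 891 = -€387.
By producing, the firm covers all variable cost plus €288 of fixed cost; shutting down would lose the full €675.

Profit = -€387 at x = 6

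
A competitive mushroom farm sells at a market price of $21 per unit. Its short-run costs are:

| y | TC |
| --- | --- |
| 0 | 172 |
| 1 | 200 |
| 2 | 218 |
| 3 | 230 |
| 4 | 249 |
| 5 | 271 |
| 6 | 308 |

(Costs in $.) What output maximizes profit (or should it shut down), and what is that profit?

Compute π = P·y − TC at each output: y=0: -172; y=1: -179; y=2: -176; y=3: -167; y=4: -165; y=5: -166; y=6: -182.
Profit is maximized at y = 4. AVC there is 77/4 = $19.25 ≤ P, so producing beats shutting down (which would give -$172).

y = 4; profit = -$165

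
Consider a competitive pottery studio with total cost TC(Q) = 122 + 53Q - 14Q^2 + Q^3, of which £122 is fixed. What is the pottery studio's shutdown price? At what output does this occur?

£4 per unit, at Q = 7

Short-run supply begins at min AVC. From VC = 53Q - 14Q^2 + Q^3, AVC = 53 - 14Q + Q^2.
At the minimum of AVC, MC = AVC. MC = 53 - 28Q + 3Q^2; setting MC = AVC gives 2Q^2 - 14Q = 0, so Q = 7. min AVC = 4.
For P < £4 the firm produces nothing.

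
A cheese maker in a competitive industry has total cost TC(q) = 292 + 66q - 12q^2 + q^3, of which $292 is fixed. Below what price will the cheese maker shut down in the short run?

$30 per unit

The firm shuts down when price falls below the minimum of average variable cost. AVC = VC/q = 66 - 12q + q^2.
At the minimum of AVC, MC = AVC. MC = 66 - 24q + 3q^2; setting MC = AVC gives 2q^2 - 12q = 0, so q = 6. min AVC = 30.
For P < $30 the firm produces nothing.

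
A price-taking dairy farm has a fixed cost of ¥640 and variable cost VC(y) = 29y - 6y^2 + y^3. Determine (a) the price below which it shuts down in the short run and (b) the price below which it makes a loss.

Shutdown price = ¥20; break-even price = ¥125

Shutdown price = min AVC. AVC = 29 - 6y + y^2, with vertex at y = 3 and minimum ¥20.
ATC = 640/y + 29 - 6y + y^2. Setting dATC/dy = −640/y^2 − 6 + 2y = 0 gives y = 8 (since 2·8^3 − 6·8^2 = 640).
min ATC = 640/8 + 29 − 6·8 + 8^2 = ¥125. That is the break-even price.
Between these two prices the firm operates at a loss; above ¥125 it earns a profit.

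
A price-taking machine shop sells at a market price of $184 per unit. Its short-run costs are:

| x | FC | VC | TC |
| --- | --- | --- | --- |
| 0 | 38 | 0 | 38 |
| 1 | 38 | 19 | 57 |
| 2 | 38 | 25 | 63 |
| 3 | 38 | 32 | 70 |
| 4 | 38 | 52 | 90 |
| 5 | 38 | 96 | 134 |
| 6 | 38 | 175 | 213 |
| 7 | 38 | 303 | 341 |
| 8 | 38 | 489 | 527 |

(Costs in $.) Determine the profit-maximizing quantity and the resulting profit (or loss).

x = 7; profit = $947

Compute π = P·x − TC at each output: x=0: -38; x=1: 127; x=2: 305; x=3: 482; x=4: 646; x=5: 786; x=6: 891; x=7: 947; x=8: 945.
Profit is maximized at x = 7. AVC there is 303/7 = $43.29 ≤ P, so producing beats shutting down (which would give -$38).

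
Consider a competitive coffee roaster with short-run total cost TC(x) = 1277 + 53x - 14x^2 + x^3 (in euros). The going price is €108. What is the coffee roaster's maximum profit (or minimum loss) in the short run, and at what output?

AVC = 53 - 14x + x^2 has its minimum €4 at x = 7; price €108 clears that bar, so the firm operates.
MC = 53 - 28x + 3x^2. Setting P = MC and taking the root on the rising branch gives x* = 11.
TR = 108·11 = 1188. TC = 1277 + 220 = 1497. Profit = 1188 − 1497 = -€309.
That loss of €309 beats the €1277 the firm would lose by shutting down; producing recovers €968 of fixed cost.

Profit = -€309 at x = 11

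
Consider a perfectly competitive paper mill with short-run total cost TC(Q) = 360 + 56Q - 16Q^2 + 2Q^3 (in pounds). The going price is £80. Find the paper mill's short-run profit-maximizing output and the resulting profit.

Profit = -£72 at Q = 6

AVC = 56 - 16Q + 2Q^2; min AVC = £24 at Q = 4. Since P = £80 ≥ min AVC, the firm produces.
With MC = 56 - 32Q + 6Q^2, P = MC on the upward-sloping part at Q* = 6.
TR = 80·6 = 480. TC = 360 + 192 = 552. Profit = 480 − 552 = -£72.
Shutting down would mean losing the fixed cost of £360, so operating at a loss of £72 is better by £288.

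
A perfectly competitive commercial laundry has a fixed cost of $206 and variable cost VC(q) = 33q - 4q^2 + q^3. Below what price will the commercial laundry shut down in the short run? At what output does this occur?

Short-run supply begins at min AVC. From VC = 33q - 4q^2 + q^3, AVC = 33 - 4q + q^2.
At the minimum of AVC, MC = AVC. MC = 33 - 8q + 3q^2; setting MC = AVC gives 2q^2 - 4q = 0, so q = 2. min AVC = 29.
So the shutdown price is $29.

$29 per unit, at q = 2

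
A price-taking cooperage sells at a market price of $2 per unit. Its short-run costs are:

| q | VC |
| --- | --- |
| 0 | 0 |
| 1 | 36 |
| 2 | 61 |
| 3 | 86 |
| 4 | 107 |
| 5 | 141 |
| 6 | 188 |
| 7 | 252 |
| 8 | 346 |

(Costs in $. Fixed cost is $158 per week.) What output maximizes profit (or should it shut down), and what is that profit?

Profit at each row (π = 2q − TC): q=0: -158; q=1: -192; q=2: -215; q=3: -238; q=4: -257; q=5: -289; q=6: -334; q=7: -396; q=8: -488.
Profit is highest at q = 0. Equivalently, the lowest AVC in the table is 107/4 ≈ $26.75 at q = 4, and P = $2 falls below it — price never covers variable cost, so the firm shuts down and loses only its fixed cost.

q = 0 (shut down); profit = -$158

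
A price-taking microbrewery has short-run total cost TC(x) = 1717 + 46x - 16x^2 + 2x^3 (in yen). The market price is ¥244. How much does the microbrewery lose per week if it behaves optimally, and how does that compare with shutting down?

Profit = -¥97 at x = 9

AVC = 46 - 16x + 2x^2; min AVC = ¥14 at x = 4. Since P = ¥244 ≥ min AVC, the firm produces.
MC = 46 - 32x + 6x^2. Setting P = MC and taking the root on the rising branch gives x* = 9.
TR = 244·9 = 2196. TC = 1717 + 576 = 2293. Profit = 2196 − 2293 = -¥97.
Shutting down would mean losing the fixed cost of ¥1717, so operating at a loss of ¥97 is better by ¥1620.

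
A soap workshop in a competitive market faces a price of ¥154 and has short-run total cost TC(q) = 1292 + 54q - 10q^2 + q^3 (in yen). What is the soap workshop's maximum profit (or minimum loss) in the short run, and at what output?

AVC = 54 - 10q + q^2 has its minimum ¥29 at q = 5; price ¥154 clears that bar, so the firm operates.
MC = 54 - 20q + 3q^2. Setting P = MC and taking the root on the rising branch gives q* = 10.
TR = 154·10 = 1540. TC = 1292 + 540 = 1832. Profit = 1540 − 1832 = -¥292.
By producing, the firm covers all variable cost plus ¥1000 of fixed cost; shutting down would lose the full ¥1292.

Profit = -¥292 at q = 10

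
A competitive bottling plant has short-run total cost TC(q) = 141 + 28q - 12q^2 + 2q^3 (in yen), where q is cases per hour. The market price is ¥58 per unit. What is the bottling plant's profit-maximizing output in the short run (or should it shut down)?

Produce at q = 5

From TC, MC = TC'(q) = 28 - 24q + 6q^2 and AVC = VC/q = 28 - 12q + 2q^2.
The AVC parabola has its vertex at q = 12/4 = 3, where AVC = 28 - 12·3 + 2·3^2 = ¥10.
Because ¥58 ≥ ¥10, revenue can cover variable cost; the firm operates.
Solving P = MC: -30 - 24q + 6q^2 = 0 ⇒ q = -1 or 5. On the upward-sloping branch, q* = 5.
Check: AVC at q = 5 is ¥18 ≤ P, so revenue covers variable cost.
Profit = P·q − TC = 58·5 − 231 = ¥59.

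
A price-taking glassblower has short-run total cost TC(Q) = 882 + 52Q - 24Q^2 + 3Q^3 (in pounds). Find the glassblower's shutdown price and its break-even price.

Shutdown price = £4; break-even price = £157

Shutdown price = min AVC. AVC = 52 - 24Q + 3Q^2, with vertex at Q = 4 and minimum £4.
ATC = 882/Q + 52 - 24Q + 3Q^2. Setting dATC/dQ = −882/Q^2 − 24 + 6Q = 0 gives Q = 7 (since 6·7^3 − 24·7^2 = 882).
min ATC = 882/7 + 52 − 24·7 + 3·7^2 = £157. That is the break-even price.
Between these two prices the firm operates at a loss; above £157 it earns a profit.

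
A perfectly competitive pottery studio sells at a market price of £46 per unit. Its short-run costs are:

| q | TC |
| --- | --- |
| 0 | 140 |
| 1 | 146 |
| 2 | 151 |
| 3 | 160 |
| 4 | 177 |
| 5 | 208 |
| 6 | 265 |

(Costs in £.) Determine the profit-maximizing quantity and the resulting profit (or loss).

Profit at each row (π = 46q − TC): q=0: -140; q=1: -100; q=2: -59; q=3: -22; q=4: 7; q=5: 22; q=6: 11.
Profit is maximized at q = 5. AVC there is 68/5 = £13.60 ≤ P, so producing beats shutting down (which would give -£140).

q = 5; profit = £22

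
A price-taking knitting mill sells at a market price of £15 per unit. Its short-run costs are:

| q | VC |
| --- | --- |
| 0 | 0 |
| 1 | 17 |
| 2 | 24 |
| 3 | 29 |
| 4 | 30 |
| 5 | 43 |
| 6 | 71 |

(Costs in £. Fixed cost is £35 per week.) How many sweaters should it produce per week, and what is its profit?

q = 5; profit = -£3

Profit at each row (π = 15q − TC): q=0: -35; q=1: -37; q=2: -29; q=3: -19; q=4: -5; q=5: -3; q=6: -16.
Profit is maximized at q = 5. AVC there is 43/5 = £8.60 ≤ P, so producing beats shutting down (which would give -£35).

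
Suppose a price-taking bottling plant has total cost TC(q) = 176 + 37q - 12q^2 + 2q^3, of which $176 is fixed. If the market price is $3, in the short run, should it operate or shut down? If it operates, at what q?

Strip out fixed cost: VC = 37q - 12q^2 + 2q^3. Then AVC = 37 - 12q + 2q^2 and MC = 37 - 24q + 6q^2.
AVC is minimized where dAVC/dq = -12 + 4q = 0, at q = 3; min AVC = 37 - 12·3 + 2·3^2 = $19.
Since P = $3 < min AVC = $19, price fails to cover variable cost at any output.
Shutting down limits the loss to fixed cost, $176.

Shut down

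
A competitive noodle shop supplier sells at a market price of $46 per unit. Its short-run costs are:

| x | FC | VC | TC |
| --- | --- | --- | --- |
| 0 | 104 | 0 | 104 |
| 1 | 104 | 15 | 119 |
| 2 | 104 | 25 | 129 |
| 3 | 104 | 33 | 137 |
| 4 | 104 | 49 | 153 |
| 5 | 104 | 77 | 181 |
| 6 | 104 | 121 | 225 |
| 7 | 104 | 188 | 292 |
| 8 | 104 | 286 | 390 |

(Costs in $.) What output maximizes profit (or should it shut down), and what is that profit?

x = 6; profit = $51

Profit at each row (π = 46x − TC): x=0: -104; x=1: -73; x=2: -37; x=3: 1; x=4: 31; x=5: 49; x=6: 51; x=7: 30; x=8: -22.
Profit is maximized at x = 6. AVC there is 121/6 = $20.17 ≤ P, so producing beats shutting down (which would give -$104).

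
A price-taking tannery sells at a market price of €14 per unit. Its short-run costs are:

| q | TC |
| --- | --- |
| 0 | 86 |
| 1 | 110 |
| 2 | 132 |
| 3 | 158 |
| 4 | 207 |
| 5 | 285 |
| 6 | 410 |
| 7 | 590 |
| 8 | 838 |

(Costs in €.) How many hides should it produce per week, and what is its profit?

q = 0 (shut down); profit = -€86

Tabulate TR − TC: q=0: -86; q=1: -96; q=2: -104; q=3: -116; q=4: -151; q=5: -215; q=6: -326; q=7: -492; q=8: -726.
Profit is highest at q = 0. Equivalently, the lowest AVC in the table is 46/2 ≈ €23 at q = 2, and P = €14 falls below it — price never covers variable cost, so the firm shuts down and loses only its fixed cost.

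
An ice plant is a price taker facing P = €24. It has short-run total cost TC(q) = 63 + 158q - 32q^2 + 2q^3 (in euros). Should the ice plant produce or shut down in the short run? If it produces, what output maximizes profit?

Strip out fixed cost: VC = 158q - 32q^2 + 2q^3. Then AVC = 158 - 32q + 2q^2 and MC = 158 - 64q + 6q^2.
The AVC parabola has its vertex at q = 32/4 = 8, where AVC = 158 - 32·8 + 2·8^2 = €30.
P = €24 lies below min AVC = €30; no output level covers variable cost.
The firm minimizes its loss by shutting down and losing only its fixed cost of €63.

Shut down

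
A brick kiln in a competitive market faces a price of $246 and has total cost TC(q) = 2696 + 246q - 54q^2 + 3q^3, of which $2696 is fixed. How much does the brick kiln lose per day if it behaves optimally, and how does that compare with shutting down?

Profit = -$104 at q = 12

AVC = 246 - 54q + 3q^2; min AVC = $3 at q = 9. Since P = $246 ≥ min AVC, the firm produces.
With MC = 246 - 108q + 9q^2, P = MC on the upward-sloping part at q* = 12.
TR = 246·12 = 2952. TC = 2696 + 360 = 3056. Profit = 2952 − 3056 = -$104.
That loss of $104 beats the $2696 the firm would lose by shutting down; producing recovers $2592 of fixed cost.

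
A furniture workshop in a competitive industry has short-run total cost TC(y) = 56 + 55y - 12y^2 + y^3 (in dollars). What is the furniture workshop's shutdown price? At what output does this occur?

$19 per unit, at y = 6

Short-run supply begins at min AVC. From VC = 55y - 12y^2 + y^3, AVC = 55 - 12y + y^2.
dAVC/dy = -12 + 2y = 0 gives y = 6. min AVC = 55 - 12·6 + 6^2 = 19.
So the shutdown price is $19.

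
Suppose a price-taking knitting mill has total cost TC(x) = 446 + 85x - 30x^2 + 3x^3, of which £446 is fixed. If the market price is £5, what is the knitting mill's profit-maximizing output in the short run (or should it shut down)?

Variable cost is VC = 85x - 30x^2 + 3x^3, so AVC = VC/x = 85 - 30x + 3x^2 and MC = dTC/dx = 85 - 60x + 9x^2.
AVC hits its minimum where MC = AVC, at x = 5, giving min AVC = 85 - 30·5 + 3·5^2 = £10.
P = £5 lies below min AVC = £10; no output level covers variable cost.
Best response: produce nothing and absorb the £446 fixed cost.

Shut down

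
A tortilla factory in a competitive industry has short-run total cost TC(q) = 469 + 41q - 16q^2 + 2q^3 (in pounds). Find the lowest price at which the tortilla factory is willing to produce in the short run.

£9 per unit

The shutdown price is the minimum of AVC. VC = 41q - 16q^2 + 2q^3, so AVC = 41 - 16q + 2q^2.
At the minimum of AVC, MC = AVC. MC = 41 - 32q + 6q^2; setting MC = AVC gives 4q^2 - 16q = 0, so q = 4. min AVC = 9.
So the shutdown price is £9.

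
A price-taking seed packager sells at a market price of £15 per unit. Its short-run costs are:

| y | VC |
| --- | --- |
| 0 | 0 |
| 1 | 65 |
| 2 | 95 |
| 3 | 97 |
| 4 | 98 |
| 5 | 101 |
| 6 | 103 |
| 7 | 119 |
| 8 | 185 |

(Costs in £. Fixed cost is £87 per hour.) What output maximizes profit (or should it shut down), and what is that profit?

y = 0 (shut down); profit = -£87

Compute π = P·y − TC at each output: y=0: -87; y=1: -137; y=2: -152; y=3: -139; y=4: -125; y=5: -113; y=6: -100; y=7: -101; y=8: -152.
Profit is highest at y = 0. Equivalently, the lowest AVC in the table is 119/7 ≈ £17 at y = 7, and P = £15 falls below it — price never covers variable cost, so the firm shuts down and loses only its fixed cost.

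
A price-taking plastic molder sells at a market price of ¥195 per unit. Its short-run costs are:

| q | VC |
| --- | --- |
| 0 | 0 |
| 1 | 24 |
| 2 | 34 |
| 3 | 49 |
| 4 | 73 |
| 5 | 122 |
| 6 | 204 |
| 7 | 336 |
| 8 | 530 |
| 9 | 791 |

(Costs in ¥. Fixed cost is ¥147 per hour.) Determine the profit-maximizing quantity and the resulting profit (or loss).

Compute π = P·q − TC at each output: q=0: -147; q=1: 24; q=2: 209; q=3: 389; q=4: 560; q=5: 706; q=6: 819; q=7: 882; q=8: 883; q=9: 817.
Profit is maximized at q = 8. AVC there is 530/8 = ¥66.25 ≤ P, so producing beats shutting down (which would give -¥147).

q = 8; profit = ¥883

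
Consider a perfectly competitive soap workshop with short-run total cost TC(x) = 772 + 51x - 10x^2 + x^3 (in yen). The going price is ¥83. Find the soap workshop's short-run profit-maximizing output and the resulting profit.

Profit = -¥388 at x = 8

AVC = 51 - 10x + x^2; min AVC = ¥26 at x = 5. Since P = ¥83 ≥ min AVC, the firm produces.
With MC = 51 - 20x + 3x^2, P = MC on the upward-sloping part at x* = 8.
TR = 83·8 = 664. TC = 772 + 280 = 1052. Profit = 664 − 1052 = -¥388.
Shutting down would mean losing the fixed cost of ¥772, so operating at a loss of ¥388 is better by ¥384.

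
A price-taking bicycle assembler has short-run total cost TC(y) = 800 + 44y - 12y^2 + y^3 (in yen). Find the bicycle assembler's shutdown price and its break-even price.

AVC = 44 - 12y + y^2; minimized at y = 6, giving min AVC = ¥8. That is the shutdown price.
ATC = 800/y + 44 - 12y + y^2. Setting dATC/dy = −800/y^2 − 12 + 2y = 0 gives y = 10 (since 2·10^3 − 12·10^2 = 800).
min ATC = 800/10 + 44 − 12·10 + 10^2 = ¥104. That is the break-even price.
Between these two prices the firm operates at a loss; above ¥104 it earns a profit.

Shutdown price = ¥8; break-even price = ¥104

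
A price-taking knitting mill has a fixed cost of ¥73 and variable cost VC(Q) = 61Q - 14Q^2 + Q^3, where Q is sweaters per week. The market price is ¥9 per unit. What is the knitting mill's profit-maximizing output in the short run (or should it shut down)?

Shut down

Strip out fixed cost: VC = 61Q - 14Q^2 + Q^3. Then AVC = 61 - 14Q + Q^2 and MC = 61 - 28Q + 3Q^2.
AVC is minimized where dAVC/dQ = -14 + 2Q = 0, at Q = 7; min AVC = 61 - 14·7 + 7^2 = ¥12.
With P < min AVC (¥9 < ¥12), every unit sold adds to the loss.
Shutting down limits the loss to fixed cost, ¥73.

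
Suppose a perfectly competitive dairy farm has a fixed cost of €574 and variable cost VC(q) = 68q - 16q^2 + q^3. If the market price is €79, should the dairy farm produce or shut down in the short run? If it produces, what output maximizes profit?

Produce at q = 11

Strip out fixed cost: VC = 68q - 16q^2 + q^3. Then AVC = 68 - 16q + q^2 and MC = 68 - 32q + 3q^2.
The AVC parabola has its vertex at q = 16/2 = 8, where AVC = 68 - 16·8 + 8^2 = €4.
Because €79 ≥ €4, revenue can cover variable cost; the firm operates.
Set P = MC: 79 = 68 - 32q + 3q^2 → -11 - 32q + 3q^2 = 0. The roots are q = -1/3 and q = 11; the profit-maximizing output is on the rising part of MC, so q* = 11.
Check: AVC at q = 11 is €13 ≤ P, so revenue covers variable cost.
Profit = P·q − TC = 79·11 − 717 = €152.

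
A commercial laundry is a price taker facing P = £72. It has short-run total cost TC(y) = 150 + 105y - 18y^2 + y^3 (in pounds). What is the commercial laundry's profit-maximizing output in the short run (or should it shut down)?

From TC, MC = TC'(y) = 105 - 36y + 3y^2 and AVC = VC/y = 105 - 18y + y^2.
AVC hits its minimum where MC = AVC, at y = 9, giving min AVC = 105 - 18·9 + 9^2 = £24.
P = £72 exceeds min AVC = £24, so the firm stays open.
P = MC gives 33 - 36y + 3y^2 = 0, with roots 1 and 11. Take the larger (rising MC): y* = 11.
Check: AVC at y = 11 is £28 ≤ P, so revenue covers variable cost.
Profit = P·y − TC = 72·11 − 458 = £334.

Produce at y = 11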